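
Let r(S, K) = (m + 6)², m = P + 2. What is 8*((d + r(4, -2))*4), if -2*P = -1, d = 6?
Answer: 2504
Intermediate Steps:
P = ½ (P = -½*(-1) = ½ ≈ 0.50000)
m = 5/2 (m = ½ + 2 = 5/2 ≈ 2.5000)
r(S, K) = 289/4 (r(S, K) = (5/2 + 6)² = (17/2)² = 289/4)
8*((d + r(4, -2))*4) = 8*((6 + 289/4)*4) = 8*((313/4)*4) = 8*313 = 2504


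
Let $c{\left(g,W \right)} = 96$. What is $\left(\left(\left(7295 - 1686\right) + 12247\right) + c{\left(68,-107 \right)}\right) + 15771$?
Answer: $33723$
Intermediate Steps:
$\left(\left(\left(7295 - 1686\right) + 12247\right) + c{\left(68,-107 \right)}\right) + 15771 = \left(\left(\left(7295 - 1686\right) + 12247\right) + 96\right) + 15771 = \left(\left(5609 + 12247\right) + 96\right) + 15771 = \left(17856 + 96\right) + 15771 = 17952 + 15771 = 33723$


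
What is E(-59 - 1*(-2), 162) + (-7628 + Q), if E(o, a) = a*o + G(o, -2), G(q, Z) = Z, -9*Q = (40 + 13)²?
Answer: -154585/9 ≈ -17176.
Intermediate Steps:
Q = -2809/9 (Q = -(40 + 13)²/9 = -⅑*53² = -⅑*2809 = -2809/9 ≈ -312.11)
E(o, a) = -2 + a*o (E(o, a) = a*o - 2 = -2 + a*o)
E(-59 - 1*(-2), 162) + (-7628 + Q) = (-2 + 162*(-59 - 1*(-2))) + (-7628 - 2809/9) = (-2 + 162*(-59 + 2)) - 71461/9 = (-2 + 162*(-57)) - 71461/9 = (-2 - 9234) - 71461/9 = -9236 - 71461/9 = -154585/9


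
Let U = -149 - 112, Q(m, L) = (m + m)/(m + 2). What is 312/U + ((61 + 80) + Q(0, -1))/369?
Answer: -967/1189 ≈ -0.81329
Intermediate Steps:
Q(m, L) = 2*m/(2 + m) (Q(m, L) = (2*m)/(2 + m) = 2*m/(2 + m))
U = -261
312/U + ((61 + 80) + Q(0, -1))/369 = 312/(-261) + ((61 + 80) + 2*0/(2 + 0))/369 = 312*(-1/261) + (141 + 2*0/2)*(1/369) = -104/87 + (141 + 2*0*(½))*(1/369) = -104/87 + (141 + 0)*(1/369) = -104/87 + 141*(1/369) = -104/87 + 47/123 = -967/1189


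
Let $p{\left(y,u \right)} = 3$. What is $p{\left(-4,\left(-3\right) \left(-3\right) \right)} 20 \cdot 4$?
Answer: $240$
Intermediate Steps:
$p{\left(-4,\left(-3\right) \left(-3\right) \right)} 20 \cdot 4 = 3 \cdot 20 \cdot 4 = 60 \cdot 4 = 240$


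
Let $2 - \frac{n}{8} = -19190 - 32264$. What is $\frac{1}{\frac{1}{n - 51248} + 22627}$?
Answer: $\frac{360400}{8154770801} \approx 4.4195 \cdot 10^{-5}$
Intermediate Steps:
$n = 411648$ ($n = 16 - 8 \left(-19190 - 32264\right) = 16 - -411632 = 16 + 411632 = 411648$)
$\frac{1}{\frac{1}{n - 51248} + 22627} = \frac{1}{\frac{1}{411648 - 51248} + 22627} = \frac{1}{\frac{1}{360400} + 22627} = \frac{1}{\frac{8154770801}{360400}} = \frac{360400}{8154770801}$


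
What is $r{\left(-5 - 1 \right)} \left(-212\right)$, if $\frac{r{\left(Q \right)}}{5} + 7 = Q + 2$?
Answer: $11660$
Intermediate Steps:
$r{\left(Q \right)} = -25 + 5 Q$ ($r{\left(Q \right)} = -35 + 5 \left(Q + 2\right) = -35 + 5 \left(2 + Q\right) = -35 + \left(10 + 5 Q\right) = -25 + 5 Q$)
$r{\left(-5 - 1 \right)} \left(-212\right) = \left(-25 + 5 \left(-5 - 1\right)\right) \left(-212\right) = \left(-25 + 5 \left(-6\right)\right) \left(-212\right) = \left(-25 - 30\right) \left(-212\right) = \left(-55\right) \left(-212\right) = 11660$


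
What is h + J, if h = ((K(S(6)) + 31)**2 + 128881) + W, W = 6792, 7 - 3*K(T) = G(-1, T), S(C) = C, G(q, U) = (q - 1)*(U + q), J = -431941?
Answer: -2654312/9 ≈ -2.9492e+5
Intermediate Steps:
G(q, U) = (-1 + q)*(U + q)
K(T) = 5/3 + 2*T/3 (K(T) = 7/3 - ((-1)**2 - T - 1*(-1) + T*(-1))/3 = 7/3 - (1 - T + 1 - T)/3 = 7/3 - (2 - 2*T)/3 = 7/3 + (-2/3 + 2*T/3) = 5/3 + 2*T/3)
h = 1233157/9 (h = (((5/3 + (2/3)*6) + 31)**2 + 128881) + 6792 = (((5/3 + 4) + 31)**2 + 128881) + 6792 = ((17/3 + 31)**2 + 128881) + 6792 = ((110/3)**2 + 128881) + 6792 = (12100/9 + 128881) + 6792 = 1172029/9 + 6792 = 1233157/9 ≈ 1.3702e+5)
h + J = 1233157/9 - 431941 = -2654312/9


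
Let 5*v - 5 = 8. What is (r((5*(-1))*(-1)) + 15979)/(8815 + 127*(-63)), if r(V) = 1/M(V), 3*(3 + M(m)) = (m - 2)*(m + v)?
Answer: 183761/9361 ≈ 19.630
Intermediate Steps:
v = 13/5 (v = 1 + (1/5)*8 = 1 + 8/5 = 13/5 ≈ 2.6000)
M(m) = -3 + (-2 + m)*(13/5 + m)/3 (M(m) = -3 + ((m - 2)*(m + 13/5))/3 = -3 + ((-2 + m)*(13/5 + m))/3 = -3 + (-2 + m)*(13/5 + m)/3)
r(V) = 1/(-71/15 + V**2/3 + V/5)
(r((5*(-1))*(-1)) + 15979)/(8815 + 127*(-63)) = (15/(-71 + 3*((5*(-1))*(-1)) + 5*((5*(-1))*(-1))**2) + 15979)/(8815 + 127*(-63)) = (15/(-71 + 3*(-5*(-1)) + 5*(-5*(-1))**2) + 15979)/(8815 - 8001) = (15/(-71 + 3*5 + 5*5**2) + 15979)/814 = (15/(-71 + 15 + 5*25) + 15979)*(1/814) = (15/(-71 + 15 + 125) + 15979)*(1/814) = (15/69 + 15979)*(1/814) = (15*(1/69) + 15979)*(1/814) = (5/23 + 15979)*(1/814) = (367522/23)*(1/814) = 183761/9361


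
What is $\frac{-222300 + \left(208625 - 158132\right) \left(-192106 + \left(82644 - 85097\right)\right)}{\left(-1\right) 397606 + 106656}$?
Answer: $\frac{9824089887}{290950} \approx 33766.0$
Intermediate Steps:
$\frac{-222300 + \left(208625 - 158132\right) \left(-192106 + \left(82644 - 85097\right)\right)}{\left(-1\right) 397606 + 106656} = \frac{-222300 + 50493 \left(-192106 + \left(82644 - 85097\right)\right)}{-397606 + 106656} = \frac{-222300 + 50493 \left(-192106 - 2453\right)}{-290950} = \left(-222300 + 50493 \left(-194559\right)\right) \left(- \frac{1}{290950}\right) = \left(-222300 - 9823867587\right) \left(- \frac{1}{290950}\right) = \left(-9824089887\right) \left(- \frac{1}{290950}\right) = \frac{9824089887}{290950}$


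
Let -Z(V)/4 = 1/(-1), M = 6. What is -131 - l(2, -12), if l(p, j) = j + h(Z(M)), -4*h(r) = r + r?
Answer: -117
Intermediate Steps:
Z(V) = 4 (Z(V) = -4/(-1) = -4*(-1) = 4)
h(r) = -r/2 (h(r) = -(r + r)/4 = -r/2)
l(p, j) = -2 + j (l(p, j) = j - ½*4 = j - 2 = -2 + j)
-131 - l(2, -12) = -131 - (-2 - 12) = -131 - 1*(-14) = -131 + 14 = -117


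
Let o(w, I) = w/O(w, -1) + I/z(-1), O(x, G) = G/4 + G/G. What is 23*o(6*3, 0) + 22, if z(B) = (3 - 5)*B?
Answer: 574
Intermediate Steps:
O(x, G) = 1 + G/4 (O(x, G) = G*(¼) + 1 = G/4 + 1 = 1 + G/4)
z(B) = -2*B
o(w, I) = I/2 + 4*w/3 (o(w, I) = w/(1 + (¼)*(-1)) + I/((-2*(-1))) = w/(1 - ¼) + I/2 = w/(¾) + I*(½) = w*(4/3) + I/2 = 4*w/3 + I/2 = I/2 + 4*w/3)
23*o(6*3, 0) + 22 = 23*((½)*0 + 4*(6*3)/3) + 22 = 23*(0 + (4/3)*18) + 22 = 23*(0 + 24) + 22 = 23*24 + 22 = 552 + 22 = 574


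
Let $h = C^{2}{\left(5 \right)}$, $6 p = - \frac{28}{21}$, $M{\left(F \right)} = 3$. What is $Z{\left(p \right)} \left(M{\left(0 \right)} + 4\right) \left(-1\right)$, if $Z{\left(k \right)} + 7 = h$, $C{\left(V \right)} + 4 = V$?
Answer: $42$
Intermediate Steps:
$C{\left(V \right)} = -4 + V$
$p = - \frac{2}{9}$ ($p = \frac{\left(-28\right) \frac{1}{21}}{6} = \frac{1}{6} \left(- \frac{4}{3}\right) = - \frac{2}{9} \approx -0.22222$)
$h = 1$ ($h = \left(-4 + 5\right)^{2} = 1^{2} = 1$)
$Z{\left(k \right)} = -6$ ($Z{\left(k \right)} = -7 + 1 = -6$)
$Z{\left(p \right)} \left(M{\left(0 \right)} + 4\right) \left(-1\right) = - 6 \left(3 + 4\right) \left(-1\right) = - 6 \cdot 7 \left(-1\right) = \left(-6\right) \left(-7\right) = 42$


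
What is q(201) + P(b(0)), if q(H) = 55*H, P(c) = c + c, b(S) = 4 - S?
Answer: 11063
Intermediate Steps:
P(c) = 2*c
q(201) + P(b(0)) = 55*201 + 2*(4 - 1*0) = 11055 + 2*(4 + 0) = 11055 + 2*4 = 11055 + 8 = 11063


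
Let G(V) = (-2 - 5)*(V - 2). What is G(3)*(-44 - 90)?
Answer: 938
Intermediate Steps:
G(V) = 14 - 7*V (G(V) = -7*(-2 + V) = 14 - 7*V)
G(3)*(-44 - 90) = (14 - 7*3)*(-44 - 90) = (14 - 21)*(-134) = -7*(-134) = 938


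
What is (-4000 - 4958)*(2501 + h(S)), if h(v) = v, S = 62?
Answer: -22959354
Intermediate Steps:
(-4000 - 4958)*(2501 + h(S)) = (-4000 - 4958)*(2501 + 62) = -8958*2563 = -22959354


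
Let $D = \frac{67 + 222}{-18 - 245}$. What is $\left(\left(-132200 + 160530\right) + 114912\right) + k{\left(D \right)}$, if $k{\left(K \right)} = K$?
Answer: $\frac{37672357}{263} \approx 1.4324 \cdot 10^{5}$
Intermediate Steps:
$D = - \frac{289}{263}$ ($D = \frac{289}{-263} = 289 \left(- \frac{1}{263}\right) = - \frac{289}{263} \approx -1.0989$)
$\left(\left(-132200 + 160530\right) + 114912\right) + k{\left(D \right)} = \left(\left(-132200 + 160530\right) + 114912\right) - \frac{289}{263} = \left(28330 + 114912\right) - \frac{289}{263} = 143242 - \frac{289}{263} = \frac{37672357}{263}$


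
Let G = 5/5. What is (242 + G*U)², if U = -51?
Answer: 36481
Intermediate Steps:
G = 1 (G = 5*(⅕) = 1)
(242 + G*U)² = (242 + 1*(-51))² = (242 - 51)² = 191² = 36481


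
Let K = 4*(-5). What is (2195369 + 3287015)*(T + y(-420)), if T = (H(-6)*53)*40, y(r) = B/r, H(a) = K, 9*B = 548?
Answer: -219668913198608/945 ≈ -2.3245e+11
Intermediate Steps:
B = 548/9 (B = (1/9)*548 = 548/9 ≈ 60.889)
K = -20
H(a) = -20
y(r) = 548/(9*r)
T = -42400 (T = -20*53*40 = -1060*40 = -42400)
(2195369 + 3287015)*(T + y(-420)) = (2195369 + 3287015)*(-42400 + (548/9)/(-420)) = 5482384*(-42400 + (548/9)*(-1/420)) = 5482384*(-42400 - 137/945) = 5482384*(-40068137/945) = -219668913198608/945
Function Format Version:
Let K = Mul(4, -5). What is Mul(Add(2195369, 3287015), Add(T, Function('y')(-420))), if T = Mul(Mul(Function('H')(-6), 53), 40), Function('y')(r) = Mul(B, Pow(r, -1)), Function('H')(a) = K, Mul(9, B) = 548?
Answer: Rational(-219668913198608, 945) ≈ -2.3245e+11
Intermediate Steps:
B = Rational(548, 9) (B = Mul(Rational(1, 9), 548) = Rational(548, 9) ≈ 60.889)
K = -20
Function('H')(a) = -20
Function('y')(r) = Mul(Rational(548, 9), Pow(r, -1))
T = -42400 (T = Mul(Mul(-20, 53), 40) = Mul(-1060, 40) = -42400)
Mul(Add(2195369, 3287015), Add(T, Function('y')(-420))) = Mul(Add(2195369, 3287015), Add(-42400, Mul(Rational(548, 9), Pow(-420, -1)))) = Mul(5482384, Add(-42400, Mul(Rational(548, 9), Rational(-1, 420)))) = Mul(5482384, Add(-42400, Rational(-137, 945))) = Mul(5482384, Rational(-40068137, 945)) = Rational(-219668913198608, 945)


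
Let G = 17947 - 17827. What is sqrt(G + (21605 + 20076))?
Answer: sqrt(41801) ≈ 204.45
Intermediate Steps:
G = 120
sqrt(G + (21605 + 20076)) = sqrt(120 + (21605 + 20076)) = sqrt(120 + 41681) = sqrt(41801)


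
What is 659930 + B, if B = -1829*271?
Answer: 164271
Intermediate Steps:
B = -495659
659930 + B = 659930 - 495659 = 164271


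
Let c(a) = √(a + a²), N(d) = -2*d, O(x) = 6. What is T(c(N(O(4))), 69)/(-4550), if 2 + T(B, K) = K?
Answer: -67/4550 ≈ -0.014725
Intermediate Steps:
T(B, K) = -2 + K
T(c(N(O(4))), 69)/(-4550) = (-2 + 69)/(-4550) = 67*(-1/4550) = -67/4550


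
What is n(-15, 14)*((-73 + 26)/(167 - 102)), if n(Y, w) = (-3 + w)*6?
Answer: -3102/65 ≈ -47.723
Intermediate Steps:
n(Y, w) = -18 + 6*w
n(-15, 14)*((-73 + 26)/(167 - 102)) = (-18 + 6*14)*((-73 + 26)/(167 - 102)) = (-18 + 84)*(-47/65) = 66*(-47*1/65) = 66*(-47/65) = -3102/65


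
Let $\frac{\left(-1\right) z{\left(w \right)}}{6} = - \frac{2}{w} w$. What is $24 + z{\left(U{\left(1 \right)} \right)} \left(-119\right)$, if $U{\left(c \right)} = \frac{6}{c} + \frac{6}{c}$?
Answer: $-1404$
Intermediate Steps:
$U{\left(c \right)} = \frac{12}{c}$
$z{\left(w \right)} = 12$ ($z{\left(w \right)} = - 6 - \frac{2}{w} w = \left(-6\right) \left(-2\right) = 12$)
$24 + z{\left(U{\left(1 \right)} \right)} \left(-119\right) = 24 + 12 \left(-119\right) = 24 - 1428 = -1404$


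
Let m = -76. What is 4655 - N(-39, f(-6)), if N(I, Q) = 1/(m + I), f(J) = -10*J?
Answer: 535326/115 ≈ 4655.0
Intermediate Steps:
N(I, Q) = 1/(-76 + I)
4655 - N(-39, f(-6)) = 4655 - 1/(-76 - 39) = 4655 - 1/(-115) = 4655 - 1*(-1/115) = 4655 + 1/115 = 535326/115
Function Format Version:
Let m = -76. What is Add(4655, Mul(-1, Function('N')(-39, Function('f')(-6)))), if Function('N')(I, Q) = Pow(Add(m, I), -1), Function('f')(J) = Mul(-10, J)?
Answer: Rational(535326, 115) ≈ 4655.0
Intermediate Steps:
Function('N')(I, Q) = Pow(Add(-76, I), -1)
Add(4655, Mul(-1, Function('N')(-39, Function('f')(-6)))) = Add(4655, Mul(-1, Pow(Add(-76, -39), -1))) = Add(4655, Mul(-1, Pow(-115, -1))) = Add(4655, Mul(-1, Rational(-1, 115))) = Add(4655, Rational(1, 115)) = Rational(535326, 115)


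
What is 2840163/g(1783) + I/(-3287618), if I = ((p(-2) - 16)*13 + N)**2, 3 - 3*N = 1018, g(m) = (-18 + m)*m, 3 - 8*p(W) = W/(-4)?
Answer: 19381185852912341/23837454507824640 ≈ 0.81306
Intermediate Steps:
p(W) = 3/8 + W/32 (p(W) = 3/8 - W/(8*(-4)) = 3/8 - W*(-1)/(8*4) = 3/8 - (-1)*W/32 = 3/8 + W/32)
g(m) = m*(-18 + m)
N = -1015/3 (N = 1 - 1/3*1018 = 1 - 1018/3 = -1015/3 ≈ -338.33)
I = 677508841/2304 (I = (((3/8 + (1/32)*(-2)) - 16)*13 - 1015/3)**2 = (((3/8 - 1/16) - 16)*13 - 1015/3)**2 = ((5/16 - 16)*13 - 1015/3)**2 = (-251/16*13 - 1015/3)**2 = (-3263/16 - 1015/3)**2 = (-26029/48)**2 = 677508841/2304 ≈ 2.9406e+5)
2840163/g(1783) + I/(-3287618) = 2840163/((1783*(-18 + 1783))) + (677508841/2304)/(-3287618) = 2840163/((1783*1765)) + (677508841/2304)*(-1/3287618) = 2840163/3146995 - 677508841/7574671872 = 19381185852912341/23837454507824640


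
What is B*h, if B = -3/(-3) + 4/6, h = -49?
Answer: -245/3 ≈ -81.667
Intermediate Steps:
B = 5/3 (B = -3*(-⅓) + 4*(⅙) = 1 + ⅔ = 5/3 ≈ 1.6667)
B*h = (5/3)*(-49) = -245/3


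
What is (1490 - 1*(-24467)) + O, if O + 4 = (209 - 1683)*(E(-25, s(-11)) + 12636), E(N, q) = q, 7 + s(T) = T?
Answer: -18572979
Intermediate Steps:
s(T) = -7 + T
O = -18598936 (O = -4 + (209 - 1683)*((-7 - 11) + 12636) = -4 - 1474*(-18 + 12636) = -4 - 1474*12618 = -4 - 18598932 = -18598936)
(1490 - 1*(-24467)) + O = (1490 - 1*(-24467)) - 18598936 = (1490 + 24467) - 18598936 = 25957 - 18598936 = -18572979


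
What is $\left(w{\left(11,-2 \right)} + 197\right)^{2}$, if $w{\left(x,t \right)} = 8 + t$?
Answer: $41209$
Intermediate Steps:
$\left(w{\left(11,-2 \right)} + 197\right)^{2} = \left(\left(8 - 2\right) + 197\right)^{2} = \left(6 + 197\right)^{2} = 203^{2} = 41209$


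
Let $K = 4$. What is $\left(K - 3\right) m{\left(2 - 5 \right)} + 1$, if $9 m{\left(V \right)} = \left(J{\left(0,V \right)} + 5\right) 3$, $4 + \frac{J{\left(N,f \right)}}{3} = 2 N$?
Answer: $- \frac{4}{3} \approx -1.3333$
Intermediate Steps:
$J{\left(N,f \right)} = -12 + 6 N$ ($J{\left(N,f \right)} = -12 + 3 \cdot 2 N = -12 + 6 N$)
$m{\left(V \right)} = - \frac{7}{3}$ ($m{\left(V \right)} = \frac{\left(\left(-12 + 6 \cdot 0\right) + 5\right) 3}{9} = \frac{\left(\left(-12 + 0\right) + 5\right) 3}{9} = \frac{\left(-12 + 5\right) 3}{9} = \frac{\left(-7\right) 3}{9} = \frac{1}{9} \left(-21\right) = - \frac{7}{3}$)
$\left(K - 3\right) m{\left(2 - 5 \right)} + 1 = \left(4 - 3\right) \left(- \frac{7}{3}\right) + 1 = 1 \left(- \frac{7}{3}\right) + 1 = - \frac{7}{3} + 1 = - \frac{4}{3}$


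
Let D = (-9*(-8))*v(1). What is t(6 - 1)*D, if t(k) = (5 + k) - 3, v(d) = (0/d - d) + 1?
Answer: 0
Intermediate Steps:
v(d) = 1 - d (v(d) = (0 - d) + 1 = -d + 1 = 1 - d)
D = 0 (D = (-9*(-8))*(1 - 1*1) = 72*(1 - 1) = 72*0 = 0)
t(k) = 2 + k
t(6 - 1)*D = (2 + (6 - 1))*0 = (2 + 5)*0 = 7*0 = 0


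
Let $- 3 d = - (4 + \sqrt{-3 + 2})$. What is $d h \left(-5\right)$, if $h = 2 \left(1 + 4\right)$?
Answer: $- \frac{200}{3} - \frac{50 i}{3} \approx -66.667 - 16.667 i$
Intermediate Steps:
$d = \frac{4}{3} + \frac{i}{3}$ ($d = - \frac{\left(-1\right) \left(4 + \sqrt{-3 + 2}\right)}{3} = - \frac{\left(-1\right) \left(4 + \sqrt{-1}\right)}{3} = - \frac{\left(-1\right) \left(4 + i\right)}{3} = - \frac{-4 - i}{3} = \frac{4}{3} + \frac{i}{3} \approx 1.3333 + 0.33333 i$)
$h = 10$ ($h = 2 \cdot 5 = 10$)
$d h \left(-5\right) = \left(\frac{4}{3} + \frac{i}{3}\right) 10 \left(-5\right) = \left(\frac{40}{3} + \frac{10 i}{3}\right) \left(-5\right) = - \frac{200}{3} - \frac{50 i}{3}$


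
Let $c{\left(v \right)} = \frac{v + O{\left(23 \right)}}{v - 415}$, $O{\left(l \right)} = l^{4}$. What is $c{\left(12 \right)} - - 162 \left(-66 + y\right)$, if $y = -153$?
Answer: $- \frac{14577487}{403} \approx -36172.0$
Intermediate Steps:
$c{\left(v \right)} = \frac{279841 + v}{-415 + v}$ ($c{\left(v \right)} = \frac{v + 23^{4}}{v - 415} = \frac{v + 279841}{-415 + v} = \frac{279841 + v}{-415 + v}$)
$c{\left(12 \right)} - - 162 \left(-66 + y\right) = \frac{279841 + 12}{-415 + 12} - - 162 \left(-66 - 153\right) = \frac{1}{-403} \cdot 279853 - \left(-162\right) \left(-219\right) = \left(- \frac{1}{403}\right) 279853 - 35478 = - \frac{279853}{403} - 35478 = - \frac{14577487}{403}$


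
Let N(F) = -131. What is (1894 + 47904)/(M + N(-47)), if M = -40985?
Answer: -24899/20558 ≈ -1.2112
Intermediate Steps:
(1894 + 47904)/(M + N(-47)) = (1894 + 47904)/(-40985 - 131) = 49798/(-41116) = 49798*(-1/41116) = -24899/20558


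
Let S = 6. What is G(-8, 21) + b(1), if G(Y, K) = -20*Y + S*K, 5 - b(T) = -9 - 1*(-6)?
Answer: 294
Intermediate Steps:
b(T) = 8 (b(T) = 5 - (-9 - 1*(-6)) = 5 - (-9 + 6) = 5 - 1*(-3) = 5 + 3 = 8)
G(Y, K) = -20*Y + 6*K
G(-8, 21) + b(1) = (-20*(-8) + 6*21) + 8 = (160 + 126) + 8 = 286 + 8 = 294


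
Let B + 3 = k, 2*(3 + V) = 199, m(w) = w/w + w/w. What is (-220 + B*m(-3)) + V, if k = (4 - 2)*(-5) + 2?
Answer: -291/2 ≈ -145.50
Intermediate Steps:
m(w) = 2 (m(w) = 1 + 1 = 2)
k = -8 (k = 2*(-5) + 2 = -10 + 2 = -8)
V = 193/2 (V = -3 + (1/2)*199 = -3 + 199/2 = 193/2 ≈ 96.500)
B = -11 (B = -3 - 8 = -11)
(-220 + B*m(-3)) + V = (-220 - 11*2) + 193/2 = (-220 - 22) + 193/2 = -242 + 193/2 = -291/2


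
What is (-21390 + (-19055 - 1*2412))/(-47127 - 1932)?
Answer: 42857/49059 ≈ 0.87358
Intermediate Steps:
(-21390 + (-19055 - 1*2412))/(-47127 - 1932) = (-21390 + (-19055 - 2412))/(-49059) = (-21390 - 21467)*(-1/49059) = -42857*(-1/49059) = 42857/49059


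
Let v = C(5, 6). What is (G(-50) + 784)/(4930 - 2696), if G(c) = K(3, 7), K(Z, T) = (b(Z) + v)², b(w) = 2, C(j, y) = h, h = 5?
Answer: 833/2234 ≈ 0.37287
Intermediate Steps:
C(j, y) = 5
v = 5
K(Z, T) = 49 (K(Z, T) = (2 + 5)² = 7² = 49)
G(c) = 49
(G(-50) + 784)/(4930 - 2696) = (49 + 784)/(4930 - 2696) = 833/2234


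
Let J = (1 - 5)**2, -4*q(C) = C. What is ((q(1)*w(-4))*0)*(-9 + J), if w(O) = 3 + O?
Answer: 0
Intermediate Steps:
q(C) = -C/4
J = 16 (J = (-4)**2 = 16)
((q(1)*w(-4))*0)*(-9 + J) = (((-1/4*1)*(3 - 4))*0)*(-9 + 16) = (-1/4*(-1)*0)*7 = ((1/4)*0)*7 = 0*7 = 0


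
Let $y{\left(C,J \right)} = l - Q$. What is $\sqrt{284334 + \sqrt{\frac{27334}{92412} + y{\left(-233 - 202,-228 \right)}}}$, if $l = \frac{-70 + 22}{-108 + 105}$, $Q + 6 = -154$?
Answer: $\frac{\sqrt{67450167551736 + 15402 \sqrt{41821168682}}}{15402} \approx 533.24$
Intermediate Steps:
$Q = -160$ ($Q = -6 - 154 = -160$)
$l = 16$ ($l = - \frac{48}{-3} = \left(-48\right) \left(- \frac{1}{3}\right) = 16$)
$y{\left(C,J \right)} = 176$ ($y{\left(C,J \right)} = 16 - -160 = 16 + 160 = 176$)
$\sqrt{284334 + \sqrt{\frac{27334}{92412} + y{\left(-233 - 202,-228 \right)}}} = \sqrt{284334 + \sqrt{\frac{27334}{92412} + 176}} = \sqrt{284334 + \sqrt{27334 \cdot \frac{1}{92412} + 176}} = \sqrt{284334 + \sqrt{\frac{13667}{46206} + 176}} = \sqrt{284334 + \sqrt{\frac{8145923}{46206}}} = \sqrt{284334 + \frac{\sqrt{41821168682}}{15402}}$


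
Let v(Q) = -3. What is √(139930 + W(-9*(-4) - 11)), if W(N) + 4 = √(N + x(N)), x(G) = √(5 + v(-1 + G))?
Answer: √(139926 + √(25 + √2)) ≈ 374.07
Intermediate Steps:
x(G) = √2 (x(G) = √(5 - 3) = √2)
W(N) = -4 + √(N + √2)
√(139930 + W(-9*(-4) - 11)) = √(139930 + (-4 + √((-9*(-4) - 11) + √2))) = √(139930 + (-4 + √((36 - 11) + √2))) = √(139930 + (-4 + √(25 + √2))) = √(139926 + √(25 + √2))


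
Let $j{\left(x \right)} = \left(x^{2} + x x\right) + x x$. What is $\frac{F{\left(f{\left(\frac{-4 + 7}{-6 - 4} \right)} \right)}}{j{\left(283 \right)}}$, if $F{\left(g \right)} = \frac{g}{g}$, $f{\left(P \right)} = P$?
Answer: $\frac{1}{240267} \approx 4.162 \cdot 10^{-6}$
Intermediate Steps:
$F{\left(g \right)} = 1$
$j{\left(x \right)} = 3 x^{2}$ ($j{\left(x \right)} = \left(x^{2} + x^{2}\right) + x^{2} = 2 x^{2} + x^{2} = 3 x^{2}$)
$\frac{F{\left(f{\left(\frac{-4 + 7}{-6 - 4} \right)} \right)}}{j{\left(283 \right)}} = 1 \frac{1}{3 \cdot 283^{2}} = 1 \frac{1}{3 \cdot 80089} = 1 \cdot \frac{1}{240267} = \frac{1}{240267}$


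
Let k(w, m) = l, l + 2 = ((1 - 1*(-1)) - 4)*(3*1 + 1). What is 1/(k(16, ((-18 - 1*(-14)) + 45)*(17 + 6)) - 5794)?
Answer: -1/5804 ≈ -0.00017229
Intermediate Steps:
l = -10 (l = -2 + ((1 - 1*(-1)) - 4)*(3*1 + 1) = -2 + ((1 + 1) - 4)*(3 + 1) = -2 + (2 - 4)*4 = -2 - 2*4 = -2 - 8 = -10)
k(w, m) = -10
1/(k(16, ((-18 - 1*(-14)) + 45)*(17 + 6)) - 5794) = 1/(-10 - 5794) = 1/(-5804) = -1/5804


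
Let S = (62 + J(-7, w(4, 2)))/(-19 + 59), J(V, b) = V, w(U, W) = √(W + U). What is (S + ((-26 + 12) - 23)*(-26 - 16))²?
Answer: 154828249/64 ≈ 2.4192e+6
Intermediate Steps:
w(U, W) = √(U + W)
S = 11/8 (S = (62 - 7)/(-19 + 59) = 55/40 = 55*(1/40) = 11/8 ≈ 1.3750)
(S + ((-26 + 12) - 23)*(-26 - 16))² = (11/8 + ((-26 + 12) - 23)*(-26 - 16))² = (11/8 + (-14 - 23)*(-42))² = (11/8 - 37*(-42))² = (11/8 + 1554)² = (12443/8)² = 154828249/64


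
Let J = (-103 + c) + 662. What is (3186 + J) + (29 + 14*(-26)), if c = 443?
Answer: 3853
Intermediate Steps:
J = 1002 (J = (-103 + 443) + 662 = 340 + 662 = 1002)
(3186 + J) + (29 + 14*(-26)) = (3186 + 1002) + (29 + 14*(-26)) = 4188 + (29 - 364) = 4188 - 335 = 3853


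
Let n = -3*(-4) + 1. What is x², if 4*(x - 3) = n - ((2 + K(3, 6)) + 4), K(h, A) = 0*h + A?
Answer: 169/16 ≈ 10.563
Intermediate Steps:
n = 13 (n = 12 + 1 = 13)
K(h, A) = A (K(h, A) = 0 + A = A)
x = 13/4 (x = 3 + (13 - ((2 + 6) + 4))/4 = 3 + (13 - (8 + 4))/4 = 3 + (13 - 1*12)/4 = 3 + (13 - 12)/4 = 3 + (¼)*1 = 3 + ¼ = 13/4 ≈ 3.2500)
x² = (13/4)² = 169/16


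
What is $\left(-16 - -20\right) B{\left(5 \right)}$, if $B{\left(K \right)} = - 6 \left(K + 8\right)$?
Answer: $-312$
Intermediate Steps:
$B{\left(K \right)} = -48 - 6 K$ ($B{\left(K \right)} = - 6 \left(8 + K\right) = -48 - 6 K$)
$\left(-16 - -20\right) B{\left(5 \right)} = \left(-16 - -20\right) \left(-48 - 30\right) = \left(-16 + \left(-3 + 23\right)\right) \left(-48 - 30\right) = \left(-16 + 20\right) \left(-78\right) = 4 \left(-78\right) = -312$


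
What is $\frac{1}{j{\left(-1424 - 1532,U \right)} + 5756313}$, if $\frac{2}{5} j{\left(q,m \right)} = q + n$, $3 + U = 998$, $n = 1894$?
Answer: $\frac{1}{5753658} \approx 1.738 \cdot 10^{-7}$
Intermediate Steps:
$U = 995$ ($U = -3 + 998 = 995$)
$j{\left(q,m \right)} = 4735 + \frac{5 q}{2}$ ($j{\left(q,m \right)} = \frac{5 \left(q + 1894\right)}{2} = \frac{5 \left(1894 + q\right)}{2} = 4735 + \frac{5 q}{2}$)
$\frac{1}{j{\left(-1424 - 1532,U \right)} + 5756313} = \frac{1}{\left(4735 + \frac{5 \left(-1424 - 1532\right)}{2}\right) + 5756313} = \frac{1}{\left(4735 + \frac{5}{2} \left(-2956\right)\right) + 5756313} = \frac{1}{\left(4735 - 7390\right) + 5756313} = \frac{1}{-2655 + 5756313} = \frac{1}{5753658}$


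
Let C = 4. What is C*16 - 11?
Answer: 53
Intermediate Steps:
C*16 - 11 = 4*16 - 11 = 64 - 11 = 53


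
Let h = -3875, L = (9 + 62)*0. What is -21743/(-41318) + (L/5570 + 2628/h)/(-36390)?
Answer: 511019365409/971050471250 ≈ 0.52625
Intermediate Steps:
L = 0 (L = 71*0 = 0)
-21743/(-41318) + (L/5570 + 2628/h)/(-36390) = -21743/(-41318) + (0/5570 + 2628/(-3875))/(-36390) = -21743*(-1/41318) + (0*(1/5570) + 2628*(-1/3875))*(-1/36390) = 21743/41318 + (0 - 2628/3875)*(-1/36390) = 21743/41318 - 2628/3875*(-1/36390) = 21743/41318 + 438/23501875 = 511019365409/971050471250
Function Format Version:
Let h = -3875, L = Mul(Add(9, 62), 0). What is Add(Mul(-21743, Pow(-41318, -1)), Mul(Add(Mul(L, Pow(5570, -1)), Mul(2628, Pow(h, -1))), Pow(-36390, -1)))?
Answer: Rational(511019365409, 971050471250) ≈ 0.52625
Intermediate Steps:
L = 0 (L = Mul(71, 0) = 0)
Add(Mul(-21743, Pow(-41318, -1)), Mul(Add(Mul(L, Pow(5570, -1)), Mul(2628, Pow(h, -1))), Pow(-36390, -1))) = Add(Mul(-21743, Pow(-41318, -1)), Mul(Add(Mul(0, Pow(5570, -1)), Mul(2628, Pow(-3875, -1))), Pow(-36390, -1))) = Add(Mul(-21743, Rational(-1, 41318)), Mul(Add(Mul(0, Rational(1, 5570)), Mul(2628, Rational(-1, 3875))), Rational(-1, 36390))) = Add(Rational(21743, 41318), Mul(Add(0, Rational(-2628, 3875)), Rational(-1, 36390))) = Add(Rational(21743, 41318), Mul(Rational(-2628, 3875), Rational(-1, 36390))) = Add(Rational(21743, 41318), Rational(438, 23501875)) = Rational(511019365409, 971050471250)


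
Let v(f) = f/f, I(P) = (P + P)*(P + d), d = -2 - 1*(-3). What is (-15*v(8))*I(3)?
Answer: -360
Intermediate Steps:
d = 1 (d = -2 + 3 = 1)
I(P) = 2*P*(1 + P) (I(P) = (P + P)*(P + 1) = (2*P)*(1 + P) = 2*P*(1 + P))
v(f) = 1
(-15*v(8))*I(3) = (-15*1)*(2*3*(1 + 3)) = -30*3*4 = -15*24 = -360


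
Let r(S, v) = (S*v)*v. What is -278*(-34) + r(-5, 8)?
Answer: 9132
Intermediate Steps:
r(S, v) = S*v**2
-278*(-34) + r(-5, 8) = -278*(-34) - 5*8**2 = 9452 - 5*64 = 9452 - 320 = 9132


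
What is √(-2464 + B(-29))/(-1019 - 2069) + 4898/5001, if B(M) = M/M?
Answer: 4898/5001 - I*√2463/3088 ≈ 0.9794 - 0.016071*I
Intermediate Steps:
B(M) = 1
√(-2464 + B(-29))/(-1019 - 2069) + 4898/5001 = √(-2464 + 1)/(-1019 - 2069) + 4898/5001 = √(-2463)/(-3088) + 4898*(1/5001) = (I*√2463)*(-1/3088) + 4898/5001 = -I*√2463/3088 + 4898/5001 = 4898/5001 - I*√2463/3088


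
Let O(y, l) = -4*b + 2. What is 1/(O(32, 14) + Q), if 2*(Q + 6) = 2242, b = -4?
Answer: 1/1133 ≈ 0.00088261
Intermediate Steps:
Q = 1115 (Q = -6 + (½)*2242 = -6 + 1121 = 1115)
O(y, l) = 18 (O(y, l) = -4*(-4) + 2 = 16 + 2 = 18)
1/(O(32, 14) + Q) = 1/(18 + 1115) = 1/1133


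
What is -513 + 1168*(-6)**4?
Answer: 1513215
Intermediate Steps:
-513 + 1168*(-6)**4 = -513 + 1168*1296 = -513 + 1513728 = 1513215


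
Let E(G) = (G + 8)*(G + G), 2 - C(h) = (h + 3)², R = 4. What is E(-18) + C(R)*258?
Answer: -11766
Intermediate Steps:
C(h) = 2 - (3 + h)² (C(h) = 2 - (h + 3)² = 2 - (3 + h)²)
E(G) = 2*G*(8 + G) (E(G) = (8 + G)*(2*G) = 2*G*(8 + G))
E(-18) + C(R)*258 = 2*(-18)*(8 - 18) + (2 - (3 + 4)²)*258 = 2*(-18)*(-10) + (2 - 1*7²)*258 = 360 + (2 - 1*49)*258 = 360 + (2 - 49)*258 = 360 - 47*258 = 360 - 12126 = -11766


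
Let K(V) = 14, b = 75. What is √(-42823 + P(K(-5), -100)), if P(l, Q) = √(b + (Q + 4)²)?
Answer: √(-42823 + √9291) ≈ 206.7*I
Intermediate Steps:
P(l, Q) = √(75 + (4 + Q)²) (P(l, Q) = √(75 + (Q + 4)²) = √(75 + (4 + Q)²))
√(-42823 + P(K(-5), -100)) = √(-42823 + √(75 + (4 - 100)²)) = √(-42823 + √(75 + (-96)²)) = √(-42823 + √(75 + 9216)) = √(-42823 + √9291)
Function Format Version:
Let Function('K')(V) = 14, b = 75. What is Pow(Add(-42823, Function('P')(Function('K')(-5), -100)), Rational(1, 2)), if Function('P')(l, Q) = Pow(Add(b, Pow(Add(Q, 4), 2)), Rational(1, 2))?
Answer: Pow(Add(-42823, Pow(9291, Rational(1, 2))), Rational(1, 2)) ≈ Mul(206.70, I)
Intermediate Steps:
Function('P')(l, Q) = Pow(Add(75, Pow(Add(4, Q), 2)), Rational(1, 2)) (Function('P')(l, Q) = Pow(Add(75, Pow(Add(Q, 4), 2)), Rational(1, 2)) = Pow(Add(75, Pow(Add(4, Q), 2)), Rational(1, 2)))
Pow(Add(-42823, Function('P')(Function('K')(-5), -100)), Rational(1, 2)) = Pow(Add(-42823, Pow(Add(75, Pow(Add(4, -100), 2)), Rational(1, 2))), Rational(1, 2)) = Pow(Add(-42823, Pow(Add(75, Pow(-96, 2)), Rational(1, 2))), Rational(1, 2)) = Pow(Add(-42823, Pow(Add(75, 9216), Rational(1, 2))), Rational(1, 2)) = Pow(Add(-42823, Pow(9291, Rational(1, 2))), Rational(1, 2))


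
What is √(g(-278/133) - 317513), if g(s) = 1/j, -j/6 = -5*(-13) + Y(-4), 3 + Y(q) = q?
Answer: 5*I*√384520947/174 ≈ 563.48*I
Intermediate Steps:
Y(q) = -3 + q
j = -348 (j = -6*(-5*(-13) + (-3 - 4)) = -6*(65 - 7) = -6*58 = -348)
g(s) = -1/348 (g(s) = 1/(-348) = -1/348)
√(g(-278/133) - 317513) = √(-1/348 - 317513) = √(-110494525/348) = 5*I*√384520947/174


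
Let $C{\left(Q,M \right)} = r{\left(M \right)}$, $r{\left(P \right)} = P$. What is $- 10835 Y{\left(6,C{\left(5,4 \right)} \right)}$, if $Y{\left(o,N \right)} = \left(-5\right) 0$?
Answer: $0$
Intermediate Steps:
$C{\left(Q,M \right)} = M$
$Y{\left(o,N \right)} = 0$
$- 10835 Y{\left(6,C{\left(5,4 \right)} \right)} = \left(-10835\right) 0 = 0$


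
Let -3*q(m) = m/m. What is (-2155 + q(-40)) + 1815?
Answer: -1021/3 ≈ -340.33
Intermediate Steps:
q(m) = -1/3 (q(m) = -m/(3*m) = -1/3*1 = -1/3)
(-2155 + q(-40)) + 1815 = (-2155 - 1/3) + 1815 = -6466/3 + 1815 = -1021/3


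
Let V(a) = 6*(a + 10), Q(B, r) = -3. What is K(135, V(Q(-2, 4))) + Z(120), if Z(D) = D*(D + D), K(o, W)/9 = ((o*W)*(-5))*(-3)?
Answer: 794250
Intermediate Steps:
V(a) = 60 + 6*a (V(a) = 6*(10 + a) = 60 + 6*a)
K(o, W) = 135*W*o (K(o, W) = 9*(((o*W)*(-5))*(-3)) = 9*(((W*o)*(-5))*(-3)) = 9*(-5*W*o*(-3)) = 9*(15*W*o) = 135*W*o)
Z(D) = 2*D**2 (Z(D) = D*(2*D) = 2*D**2)
K(135, V(Q(-2, 4))) + Z(120) = 135*(60 + 6*(-3))*135 + 2*120**2 = 135*(60 - 18)*135 + 2*14400 = 135*42*135 + 28800 = 765450 + 28800 = 794250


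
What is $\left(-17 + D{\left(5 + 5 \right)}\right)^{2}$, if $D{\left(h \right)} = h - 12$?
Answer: $361$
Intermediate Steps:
$D{\left(h \right)} = -12 + h$
$\left(-17 + D{\left(5 + 5 \right)}\right)^{2} = \left(-17 + \left(-12 + \left(5 + 5\right)\right)\right)^{2} = \left(-17 + \left(-12 + 10\right)\right)^{2} = \left(-17 - 2\right)^{2} = \left(-19\right)^{2} = 361$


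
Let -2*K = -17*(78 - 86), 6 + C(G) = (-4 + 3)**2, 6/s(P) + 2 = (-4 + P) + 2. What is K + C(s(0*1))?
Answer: -73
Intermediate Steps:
s(P) = 6/(-4 + P) (s(P) = 6/(-2 + ((-4 + P) + 2)) = 6/(-2 + (-2 + P)) = 6/(-4 + P))
C(G) = -5 (C(G) = -6 + (-4 + 3)**2 = -6 + (-1)**2 = -6 + 1 = -5)
K = -68 (K = -(-17)*(78 - 86)/2 = -(-17)*(-8)/2 = -1/2*136 = -68)
K + C(s(0*1)) = -68 - 5 = -73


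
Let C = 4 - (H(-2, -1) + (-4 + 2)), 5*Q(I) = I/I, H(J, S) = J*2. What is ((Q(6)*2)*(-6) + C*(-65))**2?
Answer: 10640644/25 ≈ 4.2563e+5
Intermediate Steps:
H(J, S) = 2*J
Q(I) = 1/5 (Q(I) = (I/I)/5 = (1/5)*1 = 1/5)
C = 10 (C = 4 - (2*(-2) + (-4 + 2)) = 4 - (-4 - 2) = 4 - 1*(-6) = 4 + 6 = 10)
((Q(6)*2)*(-6) + C*(-65))**2 = (((1/5)*2)*(-6) + 10*(-65))**2 = ((2/5)*(-6) - 650)**2 = (-12/5 - 650)**2 = (-3262/5)**2 = 10640644/25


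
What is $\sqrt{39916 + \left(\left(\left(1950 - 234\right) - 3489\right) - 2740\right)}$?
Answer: $\sqrt{35403} \approx 188.16$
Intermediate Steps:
$\sqrt{39916 + \left(\left(\left(1950 - 234\right) - 3489\right) - 2740\right)} = \sqrt{39916 + \left(\left(1716 - 3489\right) - 2740\right)} = \sqrt{39916 - 4513} = \sqrt{35403}$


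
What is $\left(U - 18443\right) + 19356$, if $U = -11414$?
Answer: $-10501$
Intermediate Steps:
$\left(U - 18443\right) + 19356 = \left(-11414 - 18443\right) + 19356 = -29857 + 19356 = -10501$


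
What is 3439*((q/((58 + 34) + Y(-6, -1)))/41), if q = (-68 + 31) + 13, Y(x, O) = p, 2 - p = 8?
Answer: -41268/1763 ≈ -23.408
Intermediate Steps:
p = -6 (p = 2 - 1*8 = 2 - 8 = -6)
Y(x, O) = -6
q = -24 (q = -37 + 13 = -24)
3439*((q/((58 + 34) + Y(-6, -1)))/41) = 3439*(-24/((58 + 34) - 6)/41) = 3439*(-24/(92 - 6)*(1/41)) = 3439*(-24/86*(1/41)) = 3439*(-24*1/86*(1/41)) = 3439*(-12/43*1/41) = 3439*(-12/1763) = -41268/1763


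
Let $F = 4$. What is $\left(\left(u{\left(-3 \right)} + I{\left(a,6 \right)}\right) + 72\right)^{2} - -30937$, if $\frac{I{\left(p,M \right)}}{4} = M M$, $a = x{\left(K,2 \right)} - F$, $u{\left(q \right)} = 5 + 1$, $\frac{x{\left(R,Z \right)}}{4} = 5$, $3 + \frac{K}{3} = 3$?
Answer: $80221$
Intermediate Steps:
$K = 0$ ($K = -9 + 3 \cdot 3 = -9 + 9 = 0$)
$x{\left(R,Z \right)} = 20$ ($x{\left(R,Z \right)} = 4 \cdot 5 = 20$)
$u{\left(q \right)} = 6$
$a = 16$ ($a = 20 - 4 = 16$)
$I{\left(p,M \right)} = 4 M^{2}$ ($I{\left(p,M \right)} = 4 M M = 4 M^{2}$)
$\left(\left(u{\left(-3 \right)} + I{\left(a,6 \right)}\right) + 72\right)^{2} - -30937 = \left(\left(6 + 4 \cdot 6^{2}\right) + 72\right)^{2} - -30937 = \left(\left(6 + 4 \cdot 36\right) + 72\right)^{2} + 30937 = \left(\left(6 + 144\right) + 72\right)^{2} + 30937 = \left(150 + 72\right)^{2} + 30937 = 222^{2} + 30937 = 49284 + 30937 = 80221$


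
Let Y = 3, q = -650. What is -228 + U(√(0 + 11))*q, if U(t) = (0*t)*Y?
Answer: -228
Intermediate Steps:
U(t) = 0 (U(t) = (0*t)*3 = 0*3 = 0)
-228 + U(√(0 + 11))*q = -228 + 0*(-650) = -228 + 0 = -228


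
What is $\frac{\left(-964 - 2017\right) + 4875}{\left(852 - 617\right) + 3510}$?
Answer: $\frac{1894}{3745} \approx 0.50574$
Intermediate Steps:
$\frac{\left(-964 - 2017\right) + 4875}{\left(852 - 617\right) + 3510} = \frac{-2981 + 4875}{235 + 3510} = \frac{1894}{3745}$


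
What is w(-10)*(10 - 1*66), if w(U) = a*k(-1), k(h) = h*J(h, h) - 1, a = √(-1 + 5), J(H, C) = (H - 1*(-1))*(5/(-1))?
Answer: 112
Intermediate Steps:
J(H, C) = -5 - 5*H (J(H, C) = (H + 1)*(5*(-1)) = (1 + H)*(-5) = -5 - 5*H)
a = 2 (a = √4 = 2)
k(h) = -1 + h*(-5 - 5*h) (k(h) = h*(-5 - 5*h) - 1 = -1 + h*(-5 - 5*h))
w(U) = -2 (w(U) = 2*(-1 - 5*(-1)*(1 - 1)) = 2*(-1 - 5*(-1)*0) = 2*(-1 + 0) = 2*(-1) = -2)
w(-10)*(10 - 1*66) = -2*(10 - 1*66) = -2*(10 - 66) = -2*(-56) = 112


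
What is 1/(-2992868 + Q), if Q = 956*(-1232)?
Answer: -1/4170660 ≈ -2.3977e-7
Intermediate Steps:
Q = -1177792
1/(-2992868 + Q) = 1/(-2992868 - 1177792) = 1/(-4170660) = -1/4170660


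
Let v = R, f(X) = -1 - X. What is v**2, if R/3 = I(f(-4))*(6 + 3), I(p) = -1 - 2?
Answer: 6561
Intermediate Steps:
I(p) = -3
R = -81 (R = 3*(-3*(6 + 3)) = 3*(-3*9) = 3*(-27) = -81)
v = -81
v**2 = (-81)**2 = 6561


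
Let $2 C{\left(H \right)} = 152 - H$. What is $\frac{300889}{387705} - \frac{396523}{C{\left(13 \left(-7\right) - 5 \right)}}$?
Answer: $- \frac{153696639479}{48075420} \approx -3197.0$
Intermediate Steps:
$C{\left(H \right)} = 76 - \frac{H}{2}$ ($C{\left(H \right)} = \frac{152 - H}{2} = 76 - \frac{H}{2}$)
$\frac{300889}{387705} - \frac{396523}{C{\left(13 \left(-7\right) - 5 \right)}} = \frac{300889}{387705} - \frac{396523}{76 - \frac{13 \left(-7\right) - 5}{2}} = 300889 \cdot \frac{1}{387705} - \frac{396523}{76 - \frac{-91 - 5}{2}} = \frac{300889}{387705} - \frac{396523}{76 - -48} = \frac{300889}{387705} - \frac{396523}{76 + 48} = \frac{300889}{387705} - \frac{396523}{124} = - \frac{153696639479}{48075420}$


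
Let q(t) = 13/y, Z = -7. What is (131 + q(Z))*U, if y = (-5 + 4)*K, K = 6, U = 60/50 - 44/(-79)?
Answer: 268231/1185 ≈ 226.36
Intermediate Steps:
U = 694/395 (U = 60*(1/50) - 44*(-1/79) = 6/5 + 44/79 = 694/395 ≈ 1.7570)
y = -6 (y = (-5 + 4)*6 = -1*6 = -6)
q(t) = -13/6 (q(t) = 13/(-6) = 13*(-⅙) = -13/6)
(131 + q(Z))*U = (131 - 13/6)*(694/395) = (773/6)*(694/395) = 268231/1185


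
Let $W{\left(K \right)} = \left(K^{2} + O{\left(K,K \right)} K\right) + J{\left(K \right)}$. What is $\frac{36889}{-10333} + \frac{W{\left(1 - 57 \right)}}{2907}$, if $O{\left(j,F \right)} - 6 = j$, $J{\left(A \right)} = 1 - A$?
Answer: $- \frac{45310654}{30038031} \approx -1.5084$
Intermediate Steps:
$O{\left(j,F \right)} = 6 + j$
$W{\left(K \right)} = 1 + K^{2} - K + K \left(6 + K\right)$ ($W{\left(K \right)} = \left(K^{2} + \left(6 + K\right) K\right) - \left(-1 + K\right) = \left(K^{2} + K \left(6 + K\right)\right) - \left(-1 + K\right) = 1 + K^{2} - K + K \left(6 + K\right)$)
$\frac{36889}{-10333} + \frac{W{\left(1 - 57 \right)}}{2907} = \frac{36889}{-10333} + \frac{1 + 2 \left(1 - 57\right)^{2} + 5 \left(1 - 57\right)}{2907} = 36889 \left(- \frac{1}{10333}\right) + \left(1 + 2 \left(1 - 57\right)^{2} + 5 \left(1 - 57\right)\right) \frac{1}{2907} = - \frac{36889}{10333} + \left(1 + 2 \left(-56\right)^{2} + 5 \left(-56\right)\right) \frac{1}{2907} = - \frac{36889}{10333} + \left(1 + 2 \cdot 3136 - 280\right) \frac{1}{2907} = - \frac{36889}{10333} + \left(1 + 6272 - 280\right) \frac{1}{2907} = - \frac{36889}{10333} + 5993 \cdot \frac{1}{2907} = - \frac{36889}{10333} + \frac{5993}{2907} = - \frac{45310654}{30038031}$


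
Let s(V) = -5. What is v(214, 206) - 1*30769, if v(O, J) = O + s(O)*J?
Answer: -31585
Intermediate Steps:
v(O, J) = O - 5*J
v(214, 206) - 1*30769 = (214 - 5*206) - 1*30769 = (214 - 1030) - 30769 = -816 - 30769 = -31585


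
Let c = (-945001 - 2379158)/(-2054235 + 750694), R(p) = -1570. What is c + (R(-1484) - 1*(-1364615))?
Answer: 1776788366504/1303541 ≈ 1.3630e+6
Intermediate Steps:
c = 3324159/1303541 (c = -3324159/(-1303541) = -3324159*(-1/1303541) = 3324159/1303541 ≈ 2.5501)
c + (R(-1484) - 1*(-1364615)) = 3324159/1303541 + (-1570 - 1*(-1364615)) = 3324159/1303541 + (-1570 + 1364615) = 3324159/1303541 + 1363045 = 1776788366504/1303541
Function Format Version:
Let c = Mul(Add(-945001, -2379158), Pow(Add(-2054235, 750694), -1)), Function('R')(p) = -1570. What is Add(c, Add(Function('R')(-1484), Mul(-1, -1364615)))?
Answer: Rational(1776788366504, 1303541) ≈ 1.3630e+6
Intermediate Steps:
c = Rational(3324159, 1303541) (c = Mul(-3324159, Pow(-1303541, -1)) = Mul(-3324159, Rational(-1, 1303541)) = Rational(3324159, 1303541) ≈ 2.5501)
Add(c, Add(Function('R')(-1484), Mul(-1, -1364615))) = Add(Rational(3324159, 1303541), Add(-1570, Mul(-1, -1364615))) = Add(Rational(3324159, 1303541), Add(-1570, 1364615)) = Add(Rational(3324159, 1303541), 1363045) = Rational(1776788366504, 1303541)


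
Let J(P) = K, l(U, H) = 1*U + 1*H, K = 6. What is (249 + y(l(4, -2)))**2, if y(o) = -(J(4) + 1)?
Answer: 58564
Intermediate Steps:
l(U, H) = H + U (l(U, H) = U + H = H + U)
J(P) = 6
y(o) = -7 (y(o) = -(6 + 1) = -1*7 = -7)
(249 + y(l(4, -2)))**2 = (249 - 7)**2 = 242**2 = 58564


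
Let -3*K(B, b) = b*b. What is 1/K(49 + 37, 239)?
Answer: -3/57121 ≈ -5.2520e-5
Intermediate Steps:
K(B, b) = -b²/3 (K(B, b) = -b*b/3 = -b²/3)
1/K(49 + 37, 239) = 1/(-⅓*239²) = 1/(-⅓*57121) = 1/(-57121/3) = -3/57121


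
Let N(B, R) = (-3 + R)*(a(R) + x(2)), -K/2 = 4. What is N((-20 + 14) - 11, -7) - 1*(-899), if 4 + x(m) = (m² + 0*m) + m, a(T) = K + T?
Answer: 1029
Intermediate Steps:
K = -8 (K = -2*4 = -8)
a(T) = -8 + T
x(m) = -4 + m + m² (x(m) = -4 + ((m² + 0*m) + m) = -4 + ((m² + 0) + m) = -4 + (m² + m) = -4 + (m + m²) = -4 + m + m²)
N(B, R) = (-6 + R)*(-3 + R) (N(B, R) = (-3 + R)*((-8 + R) + (-4 + 2 + 2²)) = (-3 + R)*((-8 + R) + (-4 + 2 + 4)) = (-3 + R)*((-8 + R) + 2) = (-3 + R)*(-6 + R) = (-6 + R)*(-3 + R))
N((-20 + 14) - 11, -7) - 1*(-899) = (18 - 1*(-7) - 7*(-8 - 7)) - 1*(-899) = (18 + 7 - 7*(-15)) + 899 = (18 + 7 + 105) + 899 = 130 + 899 = 1029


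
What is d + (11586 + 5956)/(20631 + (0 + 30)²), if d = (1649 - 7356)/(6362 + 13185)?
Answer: 220016057/420866457 ≈ 0.52277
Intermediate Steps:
d = -5707/19547 ≈ -0.29196
d + (11586 + 5956)/(20631 + (0 + 30)²) = -5707/19547 + (11586 + 5956)/(20631 + (0 + 30)²) = -5707/19547 + 17542/(20631 + 30²) = -5707/19547 + 17542/(20631 + 900) = -5707/19547 + 17542/21531 = 220016057/420866457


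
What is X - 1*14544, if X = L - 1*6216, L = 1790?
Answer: -18970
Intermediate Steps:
X = -4426 (X = 1790 - 1*6216 = 1790 - 6216 = -4426)
X - 1*14544 = -4426 - 1*14544 = -4426 - 14544 = -18970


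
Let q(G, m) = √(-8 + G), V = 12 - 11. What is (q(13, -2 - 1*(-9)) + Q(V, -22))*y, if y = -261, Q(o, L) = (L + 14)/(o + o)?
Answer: 1044 - 261*√5 ≈ 460.39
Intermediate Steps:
V = 1
Q(o, L) = (14 + L)/(2*o) (Q(o, L) = (14 + L)/((2*o)) = (14 + L)*(1/(2*o)) = (14 + L)/(2*o))
(q(13, -2 - 1*(-9)) + Q(V, -22))*y = (√(-8 + 13) + (½)*(14 - 22)/1)*(-261) = (√5 + (½)*1*(-8))*(-261) = (√5 - 4)*(-261) = (-4 + √5)*(-261) = 1044 - 261*√5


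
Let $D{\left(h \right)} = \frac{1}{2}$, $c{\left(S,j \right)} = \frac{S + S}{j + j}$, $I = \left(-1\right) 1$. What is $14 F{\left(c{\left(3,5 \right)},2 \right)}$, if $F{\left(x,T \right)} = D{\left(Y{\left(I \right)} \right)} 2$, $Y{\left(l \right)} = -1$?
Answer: $14$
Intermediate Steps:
$I = -1$
$c{\left(S,j \right)} = \frac{S}{j}$ ($c{\left(S,j \right)} = \frac{2 S}{2 j} = 2 S \frac{1}{2 j} = \frac{S}{j}$)
$D{\left(h \right)} = \frac{1}{2}$
$F{\left(x,T \right)} = 1$ ($F{\left(x,T \right)} = \frac{1}{2} \cdot 2 = 1$)
$14 F{\left(c{\left(3,5 \right)},2 \right)} = 14 \cdot 1 = 14$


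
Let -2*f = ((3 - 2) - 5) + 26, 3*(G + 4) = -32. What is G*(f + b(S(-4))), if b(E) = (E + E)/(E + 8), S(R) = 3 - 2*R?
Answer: 8228/57 ≈ 144.35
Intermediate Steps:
G = -44/3 (G = -4 + (1/3)*(-32) = -4 - 32/3 = -44/3 ≈ -14.667)
b(E) = 2*E/(8 + E) (b(E) = (2*E)/(8 + E) = 2*E/(8 + E))
f = -11 (f = -(((3 - 2) - 5) + 26)/2 = -((1 - 5) + 26)/2 = -(-4 + 26)/2 = -1/2*22 = -11)
G*(f + b(S(-4))) = -44*(-11 + 2*(3 - 2*(-4))/(8 + (3 - 2*(-4))))/3 = -44*(-11 + 2*(3 + 8)/(8 + (3 + 8)))/3 = -44*(-11 + 2*11/(8 + 11))/3 = -44*(-11 + 2*11/19)/3 = -44*(-11 + 2*11*(1/19))/3 = -44*(-11 + 22/19)/3 = -44/3*(-187/19) = 8228/57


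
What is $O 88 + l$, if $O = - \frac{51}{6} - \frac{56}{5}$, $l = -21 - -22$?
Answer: $- \frac{8663}{5} \approx -1732.6$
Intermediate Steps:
$l = 1$ ($l = -21 + 22 = 1$)
$O = - \frac{197}{10}$ ($O = \left(-51\right) \frac{1}{6} - \frac{56}{5} = - \frac{17}{2} - \frac{56}{5} = - \frac{197}{10} \approx -19.7$)
$O 88 + l = \left(- \frac{197}{10}\right) 88 + 1 = - \frac{8668}{5} + 1 = - \frac{8663}{5}$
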